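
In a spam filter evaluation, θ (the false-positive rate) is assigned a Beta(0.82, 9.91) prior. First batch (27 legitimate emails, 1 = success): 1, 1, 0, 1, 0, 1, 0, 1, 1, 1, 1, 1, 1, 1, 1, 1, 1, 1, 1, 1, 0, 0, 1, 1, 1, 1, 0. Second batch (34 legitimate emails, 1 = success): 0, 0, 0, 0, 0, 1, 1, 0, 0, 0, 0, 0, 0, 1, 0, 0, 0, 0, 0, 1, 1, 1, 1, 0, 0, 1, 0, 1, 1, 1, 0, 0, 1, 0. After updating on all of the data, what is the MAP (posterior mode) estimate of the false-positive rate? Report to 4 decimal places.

0.4707

The Beta prior is conjugate to a Binomial/Bernoulli likelihood; the update adds successes to α and failures to β.
After batch 1: Beta(0.82+21, 9.91+6) = Beta(21.82, 15.91).
After batch 2: Beta(21.82+12, 15.91+22) = Beta(33.82, 37.91).
Mode of Beta(a,b) for a,b>1 is (a−1)/(a+b−2) = 32.82/69.73 = 0.4707.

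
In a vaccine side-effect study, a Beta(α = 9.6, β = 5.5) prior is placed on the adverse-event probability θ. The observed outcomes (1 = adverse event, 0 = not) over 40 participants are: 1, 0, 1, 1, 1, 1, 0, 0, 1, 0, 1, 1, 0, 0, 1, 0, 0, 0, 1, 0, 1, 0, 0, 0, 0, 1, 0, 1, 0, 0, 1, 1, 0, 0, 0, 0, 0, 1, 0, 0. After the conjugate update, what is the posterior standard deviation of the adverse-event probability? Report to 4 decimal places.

0.0666

The Beta prior is conjugate to a Binomial/Bernoulli likelihood; the update adds successes to α and failures to β.
Posterior: Beta(α+k, β+n−k) = Beta(9.6+16, 5.5+24) = Beta(25.6, 29.5).
Var = αβ/((α+β)²(α+β+1)) = 25.6·29.5/(55.1²·56.1) = 0.00443400; SD = √0.00443400 = 0.0666.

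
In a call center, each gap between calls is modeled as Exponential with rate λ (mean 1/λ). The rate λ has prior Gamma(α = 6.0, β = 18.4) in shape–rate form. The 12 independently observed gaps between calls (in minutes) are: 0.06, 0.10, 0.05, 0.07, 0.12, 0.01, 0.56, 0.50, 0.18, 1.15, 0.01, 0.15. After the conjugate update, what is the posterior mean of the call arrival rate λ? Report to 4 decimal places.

0.8427

With a Gamma(shape α, rate β) prior on the exponential rate λ, the posterior after n observations with total T = Σxᵢ is Gamma(α+n, β+T).
Sum of observations T = 2.96 minutes; n = 12.
Posterior: Gamma(6.0+12, 18.4+2.96) = Gamma(18.0, 21.36).
Posterior mean of λ = α/β = 18.0/21.36 = 0.8427.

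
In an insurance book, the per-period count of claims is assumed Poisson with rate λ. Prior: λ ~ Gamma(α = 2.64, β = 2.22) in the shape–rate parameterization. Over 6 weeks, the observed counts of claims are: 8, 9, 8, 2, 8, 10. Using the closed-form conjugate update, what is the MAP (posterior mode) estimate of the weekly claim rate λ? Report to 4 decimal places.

5.6740

With a Gamma(shape α, rate β) prior, the Poisson likelihood is conjugate: the posterior is Gamma(α + ΣXᵢ, β + n).
Sum of counts S = 45 over n = 6 weeks.
Posterior: Gamma(α+S, β+n) = Gamma(2.64+45, 2.22+6) = Gamma(47.64, 8.22).
Mode of Gamma(α,β) for α≥1 is (α−1)/β = 46.64/8.22 = 5.6740.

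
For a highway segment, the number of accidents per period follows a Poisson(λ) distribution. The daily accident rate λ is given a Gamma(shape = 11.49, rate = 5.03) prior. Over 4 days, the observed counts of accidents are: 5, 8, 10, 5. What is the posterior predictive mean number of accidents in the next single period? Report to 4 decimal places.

4.3732

With a Gamma(shape α, rate β) prior, the Poisson likelihood is conjugate: the posterior is Gamma(α + ΣXᵢ, β + n).
Sum of counts S = 28 over n = 4 days.
Posterior: Gamma(α+S, β+n) = Gamma(11.49+28, 5.03+4) = Gamma(39.49, 9.03).
The predictive distribution for one future period is NegBinom with mean α/β = 4.3732.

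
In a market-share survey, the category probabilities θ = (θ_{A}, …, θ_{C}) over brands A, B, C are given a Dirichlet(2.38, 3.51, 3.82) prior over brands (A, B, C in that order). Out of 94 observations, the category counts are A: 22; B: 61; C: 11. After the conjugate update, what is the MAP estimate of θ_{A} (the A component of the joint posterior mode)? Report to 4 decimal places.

0.2322

The Dirichlet prior is conjugate to the Multinomial likelihood: each posterior αⱼ = prior αⱼ + observed count nⱼ.
Posterior concentration: (24.38, 64.51, 14.82), total = 103.71.
Joint mode component: (α_{A}−1)/(Σα−K) = 23.38/100.71 = 0.2322.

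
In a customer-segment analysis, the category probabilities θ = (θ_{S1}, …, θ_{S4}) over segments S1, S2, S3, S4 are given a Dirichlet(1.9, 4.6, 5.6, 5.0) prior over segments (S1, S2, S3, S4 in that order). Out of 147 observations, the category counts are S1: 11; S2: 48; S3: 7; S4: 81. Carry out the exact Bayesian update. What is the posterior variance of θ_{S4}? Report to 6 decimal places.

The Dirichlet prior is conjugate to the Multinomial likelihood: each posterior αⱼ = prior αⱼ + observed count nⱼ.
Posterior concentration: (12.9, 52.6, 12.6, 86.0), total = 164.1.
Var[θ_j] = α_j(Σα−α_j)/((Σα)²(Σα+1)) = 86.0·78.1/(164.1²·165.1) = 0.001511.

0.001511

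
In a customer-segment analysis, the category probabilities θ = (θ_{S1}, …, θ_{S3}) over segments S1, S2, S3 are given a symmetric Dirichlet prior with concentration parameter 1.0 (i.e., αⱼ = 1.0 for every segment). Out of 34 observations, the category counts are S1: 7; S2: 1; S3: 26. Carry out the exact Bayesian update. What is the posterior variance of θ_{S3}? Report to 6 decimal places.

0.005190

The Dirichlet prior is conjugate to the Multinomial likelihood: each posterior αⱼ = prior αⱼ + observed count nⱼ.
Posterior concentration: (8.0, 2.0, 27.0), total = 37.0.
Var[θ_j] = α_j(Σα−α_j)/((Σα)²(Σα+1)) = 27.0·10.0/(37.0²·38.0) = 0.005190.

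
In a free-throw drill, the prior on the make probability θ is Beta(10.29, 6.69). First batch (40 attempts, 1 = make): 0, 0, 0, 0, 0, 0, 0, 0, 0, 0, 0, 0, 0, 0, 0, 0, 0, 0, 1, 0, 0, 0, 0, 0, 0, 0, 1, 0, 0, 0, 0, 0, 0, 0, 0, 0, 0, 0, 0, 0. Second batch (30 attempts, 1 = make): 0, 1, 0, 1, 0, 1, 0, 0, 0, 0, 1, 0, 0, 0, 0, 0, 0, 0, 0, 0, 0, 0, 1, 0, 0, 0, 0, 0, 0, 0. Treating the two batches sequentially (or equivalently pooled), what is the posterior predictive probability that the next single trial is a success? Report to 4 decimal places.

0.1988

The Beta prior is conjugate to a Binomial/Bernoulli likelihood; the update adds successes to α and failures to β.
After batch 1: Beta(10.29+2, 6.69+38) = Beta(12.29, 44.69).
After batch 2: Beta(12.29+5, 44.69+25) = Beta(17.29, 69.69).
For a single future Bernoulli trial, P(success | data) = α/(α+β) = 0.1988.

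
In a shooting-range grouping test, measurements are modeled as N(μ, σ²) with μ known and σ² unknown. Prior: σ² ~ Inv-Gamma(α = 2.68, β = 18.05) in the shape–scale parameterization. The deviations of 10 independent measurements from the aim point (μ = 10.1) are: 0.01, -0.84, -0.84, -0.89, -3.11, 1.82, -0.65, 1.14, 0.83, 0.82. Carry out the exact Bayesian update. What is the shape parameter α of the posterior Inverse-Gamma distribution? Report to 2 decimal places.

7.68

With known mean μ and an Inverse-Gamma(α, β) prior on σ², the Normal likelihood is conjugate: posterior is Inv-Gamma(α + n/2, β + Σ(xᵢ−μ)²/2).
Σ(xᵢ−μ)² = (0.01)² + (-0.84)² + (-0.84)² + (-0.89)² + (-3.11)² + (1.82)² + (-0.65)² + (1.14)² + (0.83)² + (0.82)² = 18.2713.
Posterior: Inv-Gamma(2.68 + 10/2, 18.05 + 18.2713/2) = Inv-Gamma(7.68, 27.18565).
Posterior α = 7.68.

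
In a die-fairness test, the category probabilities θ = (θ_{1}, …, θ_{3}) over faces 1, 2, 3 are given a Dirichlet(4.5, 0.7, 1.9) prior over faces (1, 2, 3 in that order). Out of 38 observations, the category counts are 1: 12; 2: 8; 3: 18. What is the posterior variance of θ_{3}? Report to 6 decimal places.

The Dirichlet prior is conjugate to the Multinomial likelihood: each posterior αⱼ = prior αⱼ + observed count nⱼ.
Posterior concentration: (16.5, 8.7, 19.9), total = 45.1.
Var[θ_j] = α_j(Σα−α_j)/((Σα)²(Σα+1)) = 19.9·25.2/(45.1²·46.1) = 0.005348.

0.005348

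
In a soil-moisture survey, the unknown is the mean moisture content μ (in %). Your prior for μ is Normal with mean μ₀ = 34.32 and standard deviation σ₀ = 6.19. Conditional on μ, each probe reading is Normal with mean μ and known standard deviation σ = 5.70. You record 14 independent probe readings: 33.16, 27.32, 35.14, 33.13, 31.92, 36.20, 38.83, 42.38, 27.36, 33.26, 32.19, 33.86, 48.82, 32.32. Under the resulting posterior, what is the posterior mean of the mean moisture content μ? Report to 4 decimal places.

34.6844

For Normal data with known variance σ², a Normal(μ₀, σ₀²) prior on μ is conjugate. Posterior precision = 1/σ₀² + n/σ²; posterior mean is the precision-weighted average of μ₀ and x̄.
Σxᵢ = 33.16 + 27.32 + 35.14 + 33.13 + 31.92 + 36.20 + 38.83 + 42.38 + 27.36 + 33.26 + 32.19 + 33.86 + 48.82 + 32.32 = 485.89, so n·x̄ = 485.89.
σ₀² = 6.19² = 38.3161, σ² = 5.70² = 32.49; σ² + n·σ₀² = 32.49 + 14·38.3161 = 568.9154.
Posterior mean = (μ₀/σ₀² + n·x̄/σ²)/(1/σ₀² + n/σ²) = (σ²·μ₀ + σ₀²·n·x̄)/(σ² + n·σ₀²) = (32.49·34.32 + 38.3161·485.89)/568.9154 = 19732.466629/568.9154 = 34.6844.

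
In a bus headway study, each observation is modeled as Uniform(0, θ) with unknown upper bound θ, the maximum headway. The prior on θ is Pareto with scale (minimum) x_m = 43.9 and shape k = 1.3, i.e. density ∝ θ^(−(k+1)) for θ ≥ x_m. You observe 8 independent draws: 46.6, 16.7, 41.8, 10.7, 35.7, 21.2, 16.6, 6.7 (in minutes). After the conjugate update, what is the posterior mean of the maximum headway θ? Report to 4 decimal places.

A Pareto(scale x_m, shape k) prior on the upper bound θ of Uniform(0, θ) is conjugate: posterior is Pareto(max(x_m, max xᵢ), k + n).
Sample maximum = 46.6; prior scale x_m = 43.9 → posterior scale = max = 46.6.
Posterior shape = 1.3 + 8 = 9.3.
E[θ|data] = k·x_m/(k−1) = 9.3·46.6/8.3 = 52.2145.

52.2145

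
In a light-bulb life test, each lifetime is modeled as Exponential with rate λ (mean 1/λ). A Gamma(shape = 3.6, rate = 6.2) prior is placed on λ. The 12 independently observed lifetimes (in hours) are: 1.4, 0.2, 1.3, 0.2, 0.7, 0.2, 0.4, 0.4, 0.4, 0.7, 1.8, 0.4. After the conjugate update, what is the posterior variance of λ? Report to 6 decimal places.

0.076287

With a Gamma(shape α, rate β) prior on the exponential rate λ, the posterior after n observations with total T = Σxᵢ is Gamma(α+n, β+T).
Sum of observations T = 8.1 hours; n = 12.
Posterior: Gamma(3.6+12, 6.2+8.1) = Gamma(15.6, 14.3).
Var = α/β² = 0.076287.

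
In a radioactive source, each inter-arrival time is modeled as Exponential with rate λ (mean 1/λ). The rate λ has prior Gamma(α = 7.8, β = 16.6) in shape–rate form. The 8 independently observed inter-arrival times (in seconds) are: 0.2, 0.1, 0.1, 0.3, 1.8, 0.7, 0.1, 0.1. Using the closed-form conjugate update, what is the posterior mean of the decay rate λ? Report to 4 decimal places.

With a Gamma(shape α, rate β) prior on the exponential rate λ, the posterior after n observations with total T = Σxᵢ is Gamma(α+n, β+T).
Sum of observations T = 3.4 seconds; n = 8.
Posterior: Gamma(7.8+8, 16.6+3.4) = Gamma(15.8, 20.0).
Posterior mean of λ = α/β = 15.8/20.0 = 0.7900.

0.7900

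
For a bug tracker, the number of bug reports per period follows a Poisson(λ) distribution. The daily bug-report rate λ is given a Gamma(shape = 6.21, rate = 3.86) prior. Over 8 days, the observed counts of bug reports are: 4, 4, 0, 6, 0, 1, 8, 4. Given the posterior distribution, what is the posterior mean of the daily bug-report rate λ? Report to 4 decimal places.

With a Gamma(shape α, rate β) prior, the Poisson likelihood is conjugate: the posterior is Gamma(α + ΣXᵢ, β + n).
Sum of counts S = 27 over n = 8 days.
Posterior: Gamma(α+S, β+n) = Gamma(6.21+27, 3.86+8) = Gamma(33.21, 11.86).
Posterior mean = α/β = 33.21/11.86 = 2.8002.

2.8002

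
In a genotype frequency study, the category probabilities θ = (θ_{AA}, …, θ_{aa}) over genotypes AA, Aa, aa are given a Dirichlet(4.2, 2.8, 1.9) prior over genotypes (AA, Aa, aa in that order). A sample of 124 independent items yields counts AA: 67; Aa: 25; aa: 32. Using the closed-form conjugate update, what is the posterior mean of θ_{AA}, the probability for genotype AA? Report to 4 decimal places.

The Dirichlet prior is conjugate to the Multinomial likelihood: each posterior αⱼ = prior αⱼ + observed count nⱼ.
Posterior concentration: (71.2, 27.8, 33.9), total = 132.9.
E[θ_{AA}|data] = α_{AA}/Σα = 71.2/132.9 = 0.5357.

0.5357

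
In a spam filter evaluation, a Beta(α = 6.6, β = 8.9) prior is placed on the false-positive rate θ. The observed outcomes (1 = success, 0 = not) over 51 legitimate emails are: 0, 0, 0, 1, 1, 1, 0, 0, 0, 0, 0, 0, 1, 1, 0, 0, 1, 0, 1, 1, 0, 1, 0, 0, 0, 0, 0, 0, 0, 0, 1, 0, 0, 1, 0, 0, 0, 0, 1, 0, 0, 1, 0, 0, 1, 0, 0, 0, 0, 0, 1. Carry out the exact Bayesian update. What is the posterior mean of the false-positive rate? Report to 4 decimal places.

The Beta prior is conjugate to a Binomial/Bernoulli likelihood; the update adds successes to α and failures to β.
Posterior: Beta(α+k, β+n−k) = Beta(6.6+15, 8.9+36) = Beta(21.6, 44.9).
Posterior mean = α/(α+β) = 21.6/66.5 = 0.3248.

0.3248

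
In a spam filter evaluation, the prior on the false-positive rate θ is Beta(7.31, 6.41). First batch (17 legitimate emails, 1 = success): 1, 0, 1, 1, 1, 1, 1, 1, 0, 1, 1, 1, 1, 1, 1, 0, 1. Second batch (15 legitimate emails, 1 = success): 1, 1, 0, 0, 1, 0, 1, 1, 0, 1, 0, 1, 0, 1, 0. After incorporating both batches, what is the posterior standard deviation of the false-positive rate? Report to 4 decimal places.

The Beta prior is conjugate to a Binomial/Bernoulli likelihood; the update adds successes to α and failures to β.
After batch 1: Beta(7.31+14, 6.41+3) = Beta(21.31, 9.41).
After batch 2: Beta(21.31+8, 9.41+7) = Beta(29.31, 16.41).
Var = αβ/((α+β)²(α+β+1)) = 29.31·16.41/(45.72²·46.72) = 0.00492503; SD = √0.00492503 = 0.0702.

0.0702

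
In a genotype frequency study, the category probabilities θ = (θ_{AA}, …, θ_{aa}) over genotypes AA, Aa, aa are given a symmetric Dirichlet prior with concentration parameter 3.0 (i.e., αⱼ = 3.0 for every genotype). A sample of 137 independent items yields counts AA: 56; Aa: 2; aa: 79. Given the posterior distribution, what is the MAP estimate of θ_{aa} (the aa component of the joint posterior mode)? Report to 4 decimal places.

0.5664

The Dirichlet prior is conjugate to the Multinomial likelihood: each posterior αⱼ = prior αⱼ + observed count nⱼ.
Posterior concentration: (59.0, 5.0, 82.0), total = 146.0.
Joint mode component: (α_{aa}−1)/(Σα−K) = 81.0/143.0 = 0.5664.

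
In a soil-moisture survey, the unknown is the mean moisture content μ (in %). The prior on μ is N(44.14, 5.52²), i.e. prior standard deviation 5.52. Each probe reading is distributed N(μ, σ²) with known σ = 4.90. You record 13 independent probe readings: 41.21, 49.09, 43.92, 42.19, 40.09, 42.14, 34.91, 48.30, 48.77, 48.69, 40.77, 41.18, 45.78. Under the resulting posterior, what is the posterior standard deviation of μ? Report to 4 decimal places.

1.3196

For Normal data with known variance σ², a Normal(μ₀, σ₀²) prior on μ is conjugate. Posterior precision = 1/σ₀² + n/σ²; posterior mean is the precision-weighted average of μ₀ and x̄.
σ₀² = 5.52² = 30.4704, σ² = 4.90² = 24.01; σ² + n·σ₀² = 24.01 + 13·30.4704 = 420.1252.
Posterior precision = 1/σ₀² + n/σ² = 1/30.4704 + 13/24.01 = (σ² + n·σ₀²)/(σ₀²σ²) = 420.1252/(30.4704·24.01); posterior variance σₙ² = σ₀²σ²/(σ² + n·σ₀²) = 30.4704·24.01/420.1252 = 1.741372.
Posterior SD = √σₙ² = √(30.4704·24.01/420.1252) = 1.3196.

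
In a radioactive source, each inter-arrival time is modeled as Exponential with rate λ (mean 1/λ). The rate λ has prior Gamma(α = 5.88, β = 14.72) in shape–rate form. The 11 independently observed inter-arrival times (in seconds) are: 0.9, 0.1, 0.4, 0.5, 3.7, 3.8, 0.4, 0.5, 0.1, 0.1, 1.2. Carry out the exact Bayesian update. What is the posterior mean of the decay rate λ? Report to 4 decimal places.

0.6389

With a Gamma(shape α, rate β) prior on the exponential rate λ, the posterior after n observations with total T = Σxᵢ is Gamma(α+n, β+T).
Sum of observations T = 11.7 seconds; n = 11.
Posterior: Gamma(5.88+11, 14.72+11.7) = Gamma(16.88, 26.42).
Posterior mean of λ = α/β = 16.88/26.42 = 0.6389.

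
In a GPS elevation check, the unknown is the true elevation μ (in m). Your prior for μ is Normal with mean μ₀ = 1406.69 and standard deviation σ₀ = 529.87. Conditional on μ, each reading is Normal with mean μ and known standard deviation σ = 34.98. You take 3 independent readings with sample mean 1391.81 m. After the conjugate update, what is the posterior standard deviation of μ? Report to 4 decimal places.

20.1811

For Normal data with known variance σ², a Normal(μ₀, σ₀²) prior on μ is conjugate. Posterior precision = 1/σ₀² + n/σ²; posterior mean is the precision-weighted average of μ₀ and x̄.
σ₀² = 529.87² = 280762.2169, σ² = 34.98² = 1223.6004; σ² + n·σ₀² = 1223.6004 + 3·280762.2169 = 843510.2511.
Posterior precision = 1/σ₀² + n/σ² = 1/280762.2169 + 3/1223.6004 = (σ² + n·σ₀²)/(σ₀²σ²) = 843510.2511/(280762.2169·1223.6004); posterior variance σₙ² = σ₀²σ²/(σ² + n·σ₀²) = 280762.2169·1223.6004/843510.2511 = 407.275146.
Posterior SD = √σₙ² = √(280762.2169·1223.6004/843510.2511) = 20.1811.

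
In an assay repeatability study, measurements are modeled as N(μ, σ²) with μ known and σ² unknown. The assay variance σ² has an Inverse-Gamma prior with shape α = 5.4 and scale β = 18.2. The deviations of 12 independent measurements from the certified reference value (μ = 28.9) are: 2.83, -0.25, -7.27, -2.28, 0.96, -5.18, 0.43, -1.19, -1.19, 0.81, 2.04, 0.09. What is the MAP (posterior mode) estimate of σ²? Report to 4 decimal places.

5.5693

With known mean μ and an Inverse-Gamma(α, β) prior on σ², the Normal likelihood is conjugate: posterior is Inv-Gamma(α + n/2, β + Σ(xᵢ−μ)²/2).
Σ(xᵢ−μ)² = (2.83)² + (-0.25)² + (-7.27)² + (-2.28)² + (0.96)² + (-5.18)² + (0.43)² + (-1.19)² + (-1.19)² + (0.81)² + (2.04)² + (0.09)² = 101.7196.
Posterior: Inv-Gamma(5.4 + 12/2, 18.2 + 101.7196/2) = Inv-Gamma(11.40, 69.05980).
Mode = β/(α+1) = 69.05980/12.40 = 5.5693.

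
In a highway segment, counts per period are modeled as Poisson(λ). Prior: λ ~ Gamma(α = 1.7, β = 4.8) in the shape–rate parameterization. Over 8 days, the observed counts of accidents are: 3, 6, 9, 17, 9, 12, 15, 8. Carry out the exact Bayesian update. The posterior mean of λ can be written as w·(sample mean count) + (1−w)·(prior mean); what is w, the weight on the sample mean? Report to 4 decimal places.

With a Gamma(shape α, rate β) prior, the Poisson likelihood is conjugate: the posterior is Gamma(α + ΣXᵢ, β + n).
Posterior mean = (α₀+S)/(β₀+n) = [n/(β₀+n)]·(S/n) + [β₀/(β₀+n)]·(α₀/β₀), so only n and β₀ enter the weight.
Weight on data w = n/(β₀+n) = 8/(4.8+8) = 8/12.8 = 0.6250.

0.6250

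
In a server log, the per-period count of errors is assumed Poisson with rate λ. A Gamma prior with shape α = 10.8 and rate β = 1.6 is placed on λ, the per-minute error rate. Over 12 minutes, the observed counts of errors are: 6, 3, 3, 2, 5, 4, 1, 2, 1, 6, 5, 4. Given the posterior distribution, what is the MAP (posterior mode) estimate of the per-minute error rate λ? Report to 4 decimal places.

3.8088

With a Gamma(shape α, rate β) prior, the Poisson likelihood is conjugate: the posterior is Gamma(α + ΣXᵢ, β + n).
Sum of counts S = 42 over n = 12 minutes.
Posterior: Gamma(α+S, β+n) = Gamma(10.8+42, 1.6+12) = Gamma(52.8, 13.6).
Mode of Gamma(α,β) for α≥1 is (α−1)/β = 51.8/13.6 = 3.8088.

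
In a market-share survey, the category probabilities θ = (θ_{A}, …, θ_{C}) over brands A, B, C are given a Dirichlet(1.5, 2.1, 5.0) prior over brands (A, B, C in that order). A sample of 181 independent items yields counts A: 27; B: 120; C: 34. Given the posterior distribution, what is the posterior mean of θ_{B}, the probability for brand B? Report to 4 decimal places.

0.6440

The Dirichlet prior is conjugate to the Multinomial likelihood: each posterior αⱼ = prior αⱼ + observed count nⱼ.
Posterior concentration: (28.5, 122.1, 39.0), total = 189.6.
E[θ_{B}|data] = α_{B}/Σα = 122.1/189.6 = 0.6440.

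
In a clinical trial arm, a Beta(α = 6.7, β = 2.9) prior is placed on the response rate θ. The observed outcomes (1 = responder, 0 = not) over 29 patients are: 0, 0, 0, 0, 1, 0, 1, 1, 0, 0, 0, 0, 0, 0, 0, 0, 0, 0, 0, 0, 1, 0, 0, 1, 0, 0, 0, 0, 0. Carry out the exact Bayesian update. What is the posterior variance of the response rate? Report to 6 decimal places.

The Beta prior is conjugate to a Binomial/Bernoulli likelihood; the update adds successes to α and failures to β.
Posterior: Beta(α+k, β+n−k) = Beta(6.7+5, 2.9+24) = Beta(11.7, 26.9).
Var = αβ/((α+β)²(α+β+1)) = 11.7·26.9/(38.6²·39.6) = 0.005334.

0.005334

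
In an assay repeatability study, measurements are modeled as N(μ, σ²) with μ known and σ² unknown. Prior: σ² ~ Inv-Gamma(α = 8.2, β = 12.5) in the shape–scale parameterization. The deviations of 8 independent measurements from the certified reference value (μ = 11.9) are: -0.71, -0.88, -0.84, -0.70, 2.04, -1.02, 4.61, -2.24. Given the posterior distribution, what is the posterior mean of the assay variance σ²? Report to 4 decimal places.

2.6315

With known mean μ and an Inverse-Gamma(α, β) prior on σ², the Normal likelihood is conjugate: posterior is Inv-Gamma(α + n/2, β + Σ(xᵢ−μ)²/2).
Σ(xᵢ−μ)² = (-0.71)² + (-0.88)² + (-0.84)² + (-0.70)² + (2.04)² + (-1.02)² + (4.61)² + (-2.24)² = 33.9458.
Posterior: Inv-Gamma(8.2 + 8/2, 12.5 + 33.9458/2) = Inv-Gamma(12.20, 29.47290).
E[σ²|data] = β/(α−1) = 29.47290/11.20 = 2.6315.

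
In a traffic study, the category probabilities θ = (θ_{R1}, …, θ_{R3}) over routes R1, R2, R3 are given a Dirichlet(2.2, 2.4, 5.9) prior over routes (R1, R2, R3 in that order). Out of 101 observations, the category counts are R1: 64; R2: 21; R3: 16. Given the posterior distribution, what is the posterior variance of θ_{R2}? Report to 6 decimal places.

The Dirichlet prior is conjugate to the Multinomial likelihood: each posterior αⱼ = prior αⱼ + observed count nⱼ.
Posterior concentration: (66.2, 23.4, 21.9), total = 111.5.
Var[θ_j] = α_j(Σα−α_j)/((Σα)²(Σα+1)) = 23.4·88.1/(111.5²·112.5) = 0.001474.

0.001474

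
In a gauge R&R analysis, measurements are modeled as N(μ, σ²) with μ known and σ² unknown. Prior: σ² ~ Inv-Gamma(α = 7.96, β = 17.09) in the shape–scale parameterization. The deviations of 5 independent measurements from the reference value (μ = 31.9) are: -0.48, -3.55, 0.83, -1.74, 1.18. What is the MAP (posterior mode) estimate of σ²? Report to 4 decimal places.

With known mean μ and an Inverse-Gamma(α, β) prior on σ², the Normal likelihood is conjugate: posterior is Inv-Gamma(α + n/2, β + Σ(xᵢ−μ)²/2).
Σ(xᵢ−μ)² = (-0.48)² + (-3.55)² + (0.83)² + (-1.74)² + (1.18)² = 17.9418.
Posterior: Inv-Gamma(7.96 + 5/2, 17.09 + 17.9418/2) = Inv-Gamma(10.46, 26.06090).
Mode = β/(α+1) = 26.06090/11.46 = 2.2741.

2.2741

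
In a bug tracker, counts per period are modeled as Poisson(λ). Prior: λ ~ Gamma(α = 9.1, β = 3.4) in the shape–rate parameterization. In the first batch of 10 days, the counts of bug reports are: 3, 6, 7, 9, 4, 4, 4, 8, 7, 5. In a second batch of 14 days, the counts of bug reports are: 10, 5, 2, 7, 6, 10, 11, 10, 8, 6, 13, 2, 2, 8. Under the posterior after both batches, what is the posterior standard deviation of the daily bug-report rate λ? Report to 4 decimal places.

With a Gamma(shape α, rate β) prior, the Poisson likelihood is conjugate: the posterior is Gamma(α + ΣXᵢ, β + n).
Batch 1: sum of counts S = 57 over n = 10 days.
After batch 1: Gamma(α+S, β+n) = Gamma(9.1+57, 3.4+10) = Gamma(66.1, 13.4).
Batch 2: sum of counts S = 100 over n = 14 days.
After batch 2: Gamma(α+S, β+n) = Gamma(66.1+100, 13.4+14) = Gamma(166.1, 27.4).
SD = √α/β = √166.1/27.4 = 0.4704.

0.4704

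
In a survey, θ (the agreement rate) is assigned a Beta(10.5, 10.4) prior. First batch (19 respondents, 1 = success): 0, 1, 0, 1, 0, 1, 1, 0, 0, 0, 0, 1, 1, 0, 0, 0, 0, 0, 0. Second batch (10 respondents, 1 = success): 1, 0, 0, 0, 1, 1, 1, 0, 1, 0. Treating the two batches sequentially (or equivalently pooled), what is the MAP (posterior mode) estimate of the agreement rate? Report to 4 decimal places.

0.4280

The Beta prior is conjugate to a Binomial/Bernoulli likelihood; the update adds successes to α and failures to β.
After batch 1: Beta(10.5+6, 10.4+13) = Beta(16.5, 23.4).
After batch 2: Beta(16.5+5, 23.4+5) = Beta(21.5, 28.4).
Mode of Beta(a,b) for a,b>1 is (a−1)/(a+b−2) = 20.5/47.9 = 0.4280.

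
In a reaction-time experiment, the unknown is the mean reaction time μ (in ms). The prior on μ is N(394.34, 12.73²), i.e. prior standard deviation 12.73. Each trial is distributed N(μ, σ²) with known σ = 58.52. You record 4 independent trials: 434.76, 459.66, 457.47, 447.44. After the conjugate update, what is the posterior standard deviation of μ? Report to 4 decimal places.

For Normal data with known variance σ², a Normal(μ₀, σ₀²) prior on μ is conjugate. Posterior precision = 1/σ₀² + n/σ²; posterior mean is the precision-weighted average of μ₀ and x̄.
σ₀² = 12.73² = 162.0529, σ² = 58.52² = 3424.5904; σ² + n·σ₀² = 3424.5904 + 4·162.0529 = 4072.802.
Posterior precision = 1/σ₀² + n/σ² = 1/162.0529 + 4/3424.5904 = (σ² + n·σ₀²)/(σ₀²σ²) = 4072.802/(162.0529·3424.5904); posterior variance σₙ² = σ₀²σ²/(σ² + n·σ₀²) = 162.0529·3424.5904/4072.802 = 136.261180.
Posterior SD = √σₙ² = √(162.0529·3424.5904/4072.802) = 11.6731.

11.6731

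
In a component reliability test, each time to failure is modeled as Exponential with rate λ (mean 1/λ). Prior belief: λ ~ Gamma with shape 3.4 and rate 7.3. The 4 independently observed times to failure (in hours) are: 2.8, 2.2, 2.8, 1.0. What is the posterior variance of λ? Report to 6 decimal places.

With a Gamma(shape α, rate β) prior on the exponential rate λ, the posterior after n observations with total T = Σxᵢ is Gamma(α+n, β+T).
Sum of observations T = 8.8 hours; n = 4.
Posterior: Gamma(3.4+4, 7.3+8.8) = Gamma(7.4, 16.1).
Var = α/β² = 0.028548.

0.028548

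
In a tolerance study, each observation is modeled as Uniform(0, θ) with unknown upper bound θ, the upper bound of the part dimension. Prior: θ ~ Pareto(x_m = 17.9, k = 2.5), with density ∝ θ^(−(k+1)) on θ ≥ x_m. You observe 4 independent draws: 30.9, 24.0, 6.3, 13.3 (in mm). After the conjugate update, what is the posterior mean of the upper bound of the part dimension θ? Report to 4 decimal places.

A Pareto(scale x_m, shape k) prior on the upper bound θ of Uniform(0, θ) is conjugate: posterior is Pareto(max(x_m, max xᵢ), k + n).
Sample maximum = 30.9; prior scale x_m = 17.9 → posterior scale = max = 30.9.
Posterior shape = 2.5 + 4 = 6.5.
E[θ|data] = k·x_m/(k−1) = 6.5·30.9/5.5 = 36.5182.

36.5182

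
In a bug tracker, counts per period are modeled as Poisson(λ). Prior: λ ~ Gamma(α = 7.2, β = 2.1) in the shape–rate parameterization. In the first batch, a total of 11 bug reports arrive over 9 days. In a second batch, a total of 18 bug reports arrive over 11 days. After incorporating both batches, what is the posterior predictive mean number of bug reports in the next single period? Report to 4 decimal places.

1.6380

With a Gamma(shape α, rate β) prior, the Poisson likelihood is conjugate: the posterior is Gamma(α + ΣXᵢ, β + n).
After batch 1: Gamma(α+S, β+n) = Gamma(7.2+11, 2.1+9) = Gamma(18.2, 11.1).
After batch 2: Gamma(α+S, β+n) = Gamma(18.2+18, 11.1+11) = Gamma(36.2, 22.1).
The predictive distribution for one future period is NegBinom with mean α/β = 1.6380.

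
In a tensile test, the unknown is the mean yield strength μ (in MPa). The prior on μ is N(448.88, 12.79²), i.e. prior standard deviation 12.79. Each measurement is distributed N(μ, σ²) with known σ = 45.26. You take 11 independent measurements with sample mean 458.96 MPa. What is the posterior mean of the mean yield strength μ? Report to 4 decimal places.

453.5938

For Normal data with known variance σ², a Normal(μ₀, σ₀²) prior on μ is conjugate. Posterior precision = 1/σ₀² + n/σ²; posterior mean is the precision-weighted average of μ₀ and x̄.
n·x̄ = 11·458.96 = 5048.56.
σ₀² = 12.79² = 163.5841, σ² = 45.26² = 2048.4676; σ² + n·σ₀² = 2048.4676 + 11·163.5841 = 3847.8927.
Posterior mean = (μ₀/σ₀² + n·x̄/σ²)/(1/σ₀² + n/σ²) = (σ²·μ₀ + σ₀²·n·x̄)/(σ² + n·σ₀²) = (2048.4676·448.88 + 163.5841·5048.56)/3847.8927 = 1745380.280184/3847.8927 = 453.5938.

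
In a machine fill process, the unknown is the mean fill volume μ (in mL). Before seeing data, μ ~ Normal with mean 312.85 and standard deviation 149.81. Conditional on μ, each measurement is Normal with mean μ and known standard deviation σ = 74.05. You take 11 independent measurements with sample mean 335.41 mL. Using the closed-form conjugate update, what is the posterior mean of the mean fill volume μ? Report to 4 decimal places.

For Normal data with known variance σ², a Normal(μ₀, σ₀²) prior on μ is conjugate. Posterior precision = 1/σ₀² + n/σ²; posterior mean is the precision-weighted average of μ₀ and x̄.
n·x̄ = 11·335.41 = 3689.51.
σ₀² = 149.81² = 22443.0361, σ² = 74.05² = 5483.4025; σ² + n·σ₀² = 5483.4025 + 11·22443.0361 = 252356.7996.
Posterior mean = (μ₀/σ₀² + n·x̄/σ²)/(1/σ₀² + n/σ²) = (σ²·μ₀ + σ₀²·n·x̄)/(σ² + n·σ₀²) = (5483.4025·312.85 + 22443.0361·3689.51)/252356.7996 = 84519288.593436/252356.7996 = 334.9198.

334.9198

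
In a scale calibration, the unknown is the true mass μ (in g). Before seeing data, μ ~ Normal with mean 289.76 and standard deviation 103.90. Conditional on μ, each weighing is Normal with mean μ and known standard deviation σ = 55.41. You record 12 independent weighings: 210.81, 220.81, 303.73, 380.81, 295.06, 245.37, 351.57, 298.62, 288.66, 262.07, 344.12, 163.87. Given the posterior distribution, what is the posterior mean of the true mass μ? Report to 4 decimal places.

For Normal data with known variance σ², a Normal(μ₀, σ₀²) prior on μ is conjugate. Posterior precision = 1/σ₀² + n/σ²; posterior mean is the precision-weighted average of μ₀ and x̄.
Σxᵢ = 210.81 + 220.81 + 303.73 + 380.81 + 295.06 + 245.37 + 351.57 + 298.62 + 288.66 + 262.07 + 344.12 + 163.87 = 3365.5, so n·x̄ = 3365.5.
σ₀² = 103.90² = 10795.21, σ² = 55.41² = 3070.2681; σ² + n·σ₀² = 3070.2681 + 12·10795.21 = 132612.7881.
Posterior mean = (μ₀/σ₀² + n·x̄/σ²)/(1/σ₀² + n/σ²) = (σ²·μ₀ + σ₀²·n·x̄)/(σ² + n·σ₀²) = (3070.2681·289.76 + 10795.21·3365.5)/132612.7881 = 37220920.139656/132612.7881 = 280.6737.

280.6737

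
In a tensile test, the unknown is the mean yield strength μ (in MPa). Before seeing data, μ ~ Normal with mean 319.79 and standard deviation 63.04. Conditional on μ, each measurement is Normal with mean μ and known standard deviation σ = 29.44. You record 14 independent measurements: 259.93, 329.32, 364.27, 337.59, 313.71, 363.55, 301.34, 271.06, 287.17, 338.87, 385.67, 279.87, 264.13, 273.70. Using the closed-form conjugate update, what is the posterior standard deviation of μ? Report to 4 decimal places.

7.8076

For Normal data with known variance σ², a Normal(μ₀, σ₀²) prior on μ is conjugate. Posterior precision = 1/σ₀² + n/σ²; posterior mean is the precision-weighted average of μ₀ and x̄.
σ₀² = 63.04² = 3974.0416, σ² = 29.44² = 866.7136; σ² + n·σ₀² = 866.7136 + 14·3974.0416 = 56503.296.
Posterior precision = 1/σ₀² + n/σ² = 1/3974.0416 + 14/866.7136 = (σ² + n·σ₀²)/(σ₀²σ²) = 56503.296/(3974.0416·866.7136); posterior variance σₙ² = σ₀²σ²/(σ² + n·σ₀²) = 3974.0416·866.7136/56503.296 = 60.958495.
Posterior SD = √σₙ² = √(3974.0416·866.7136/56503.296) = 7.8076.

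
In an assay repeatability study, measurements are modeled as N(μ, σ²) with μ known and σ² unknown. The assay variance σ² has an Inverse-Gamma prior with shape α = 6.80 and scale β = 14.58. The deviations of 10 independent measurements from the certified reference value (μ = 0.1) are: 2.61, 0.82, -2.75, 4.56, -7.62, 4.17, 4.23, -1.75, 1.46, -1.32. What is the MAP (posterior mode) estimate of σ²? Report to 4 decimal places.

With known mean μ and an Inverse-Gamma(α, β) prior on σ², the Normal likelihood is conjugate: posterior is Inv-Gamma(α + n/2, β + Σ(xᵢ−μ)²/2).
Σ(xᵢ−μ)² = (2.61)² + (0.82)² + (-2.75)² + (4.56)² + (-7.62)² + (4.17)² + (4.23)² + (-1.75)² + (1.46)² + (-1.32)² = 136.1233.
Posterior: Inv-Gamma(6.80 + 10/2, 14.58 + 136.1233/2) = Inv-Gamma(11.80, 82.64165).
Mode = β/(α+1) = 82.64165/12.80 = 6.4564.

6.4564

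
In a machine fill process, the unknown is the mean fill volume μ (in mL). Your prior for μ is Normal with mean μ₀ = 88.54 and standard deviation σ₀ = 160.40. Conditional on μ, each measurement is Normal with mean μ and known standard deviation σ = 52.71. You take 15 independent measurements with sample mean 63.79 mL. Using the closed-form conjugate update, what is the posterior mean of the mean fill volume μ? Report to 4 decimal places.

For Normal data with known variance σ², a Normal(μ₀, σ₀²) prior on μ is conjugate. Posterior precision = 1/σ₀² + n/σ²; posterior mean is the precision-weighted average of μ₀ and x̄.
n·x̄ = 15·63.79 = 956.85.
σ₀² = 160.40² = 25728.16, σ² = 52.71² = 2778.3441; σ² + n·σ₀² = 2778.3441 + 15·25728.16 = 388700.7441.
Posterior mean = (μ₀/σ₀² + n·x̄/σ²)/(1/σ₀² + n/σ²) = (σ²·μ₀ + σ₀²·n·x̄)/(σ² + n·σ₀²) = (2778.3441·88.54 + 25728.16·956.85)/388700.7441 = 24863984.482614/388700.7441 = 63.9669.

63.9669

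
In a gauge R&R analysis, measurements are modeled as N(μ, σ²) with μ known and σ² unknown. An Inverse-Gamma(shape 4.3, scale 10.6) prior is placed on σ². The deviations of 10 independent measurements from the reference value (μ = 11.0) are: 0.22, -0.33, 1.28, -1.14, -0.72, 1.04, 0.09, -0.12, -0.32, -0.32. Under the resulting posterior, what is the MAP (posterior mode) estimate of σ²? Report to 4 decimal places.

1.2681

With known mean μ and an Inverse-Gamma(α, β) prior on σ², the Normal likelihood is conjugate: posterior is Inv-Gamma(α + n/2, β + Σ(xᵢ−μ)²/2).
Σ(xᵢ−μ)² = (0.22)² + (-0.33)² + (1.28)² + (-1.14)² + (-0.72)² + (1.04)² + (0.09)² + (-0.12)² + (-0.32)² + (-0.32)² = 4.9226.
Posterior: Inv-Gamma(4.3 + 10/2, 10.6 + 4.9226/2) = Inv-Gamma(9.30, 13.06130).
Mode = β/(α+1) = 13.06130/10.30 = 1.2681.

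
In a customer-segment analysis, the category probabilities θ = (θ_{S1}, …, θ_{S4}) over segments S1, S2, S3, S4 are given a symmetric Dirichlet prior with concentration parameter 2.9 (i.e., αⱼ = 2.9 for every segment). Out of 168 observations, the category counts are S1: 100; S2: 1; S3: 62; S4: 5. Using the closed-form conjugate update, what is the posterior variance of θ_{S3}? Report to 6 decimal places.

0.001278

The Dirichlet prior is conjugate to the Multinomial likelihood: each posterior αⱼ = prior αⱼ + observed count nⱼ.
Posterior concentration: (102.9, 3.9, 64.9, 7.9), total = 179.6.
Var[θ_j] = α_j(Σα−α_j)/((Σα)²(Σα+1)) = 64.9·114.7/(179.6²·180.6) = 0.001278.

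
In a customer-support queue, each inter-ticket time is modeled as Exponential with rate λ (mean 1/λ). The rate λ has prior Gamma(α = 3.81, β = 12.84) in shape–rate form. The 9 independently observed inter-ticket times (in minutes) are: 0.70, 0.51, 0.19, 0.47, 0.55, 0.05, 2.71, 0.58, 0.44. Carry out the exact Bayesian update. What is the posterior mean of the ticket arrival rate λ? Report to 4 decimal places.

With a Gamma(shape α, rate β) prior on the exponential rate λ, the posterior after n observations with total T = Σxᵢ is Gamma(α+n, β+T).
Sum of observations T = 6.20 minutes; n = 9.
Posterior: Gamma(3.81+9, 12.84+6.20) = Gamma(12.81, 19.04).
Posterior mean of λ = α/β = 12.81/19.04 = 0.6728.

0.6728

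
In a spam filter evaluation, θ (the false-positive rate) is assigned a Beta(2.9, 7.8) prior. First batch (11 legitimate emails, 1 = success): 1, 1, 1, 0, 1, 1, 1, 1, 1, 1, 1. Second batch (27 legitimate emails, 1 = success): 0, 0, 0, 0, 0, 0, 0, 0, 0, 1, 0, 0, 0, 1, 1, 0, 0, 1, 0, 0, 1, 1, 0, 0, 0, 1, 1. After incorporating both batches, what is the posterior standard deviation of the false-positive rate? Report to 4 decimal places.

The Beta prior is conjugate to a Binomial/Bernoulli likelihood; the update adds successes to α and failures to β.
After batch 1: Beta(2.9+10, 7.8+1) = Beta(12.9, 8.8).
After batch 2: Beta(12.9+8, 8.8+19) = Beta(20.9, 27.8).
Var = αβ/((α+β)²(α+β+1)) = 20.9·27.8/(48.7²·49.7) = 0.00492920; SD = √0.00492920 = 0.0702.

0.0702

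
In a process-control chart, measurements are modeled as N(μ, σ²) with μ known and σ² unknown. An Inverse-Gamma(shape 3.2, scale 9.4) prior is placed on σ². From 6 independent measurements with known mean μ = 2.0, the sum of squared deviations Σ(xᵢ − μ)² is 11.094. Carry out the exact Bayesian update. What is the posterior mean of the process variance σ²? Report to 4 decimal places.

2.8744

With known mean μ and an Inverse-Gamma(α, β) prior on σ², the Normal likelihood is conjugate: posterior is Inv-Gamma(α + n/2, β + Σ(xᵢ−μ)²/2).
Posterior: Inv-Gamma(3.2 + 6/2, 9.4 + 11.094/2) = Inv-Gamma(6.20, 14.9470).
E[σ²|data] = β/(α−1) = 14.9470/5.20 = 2.8744.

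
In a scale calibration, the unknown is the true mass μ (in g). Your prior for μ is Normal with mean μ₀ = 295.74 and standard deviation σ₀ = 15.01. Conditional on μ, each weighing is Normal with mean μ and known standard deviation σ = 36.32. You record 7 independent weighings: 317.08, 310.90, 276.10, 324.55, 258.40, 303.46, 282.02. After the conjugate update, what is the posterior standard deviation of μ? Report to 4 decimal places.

10.1300

For Normal data with known variance σ², a Normal(μ₀, σ₀²) prior on μ is conjugate. Posterior precision = 1/σ₀² + n/σ²; posterior mean is the precision-weighted average of μ₀ and x̄.
σ₀² = 15.01² = 225.3001, σ² = 36.32² = 1319.1424; σ² + n·σ₀² = 1319.1424 + 7·225.3001 = 2896.2431.
Posterior precision = 1/σ₀² + n/σ² = 1/225.3001 + 7/1319.1424 = (σ² + n·σ₀²)/(σ₀²σ²) = 2896.2431/(225.3001·1319.1424); posterior variance σₙ² = σ₀²σ²/(σ² + n·σ₀²) = 225.3001·1319.1424/2896.2431 = 102.616702.
Posterior SD = √σₙ² = √(225.3001·1319.1424/2896.2431) = 10.1300.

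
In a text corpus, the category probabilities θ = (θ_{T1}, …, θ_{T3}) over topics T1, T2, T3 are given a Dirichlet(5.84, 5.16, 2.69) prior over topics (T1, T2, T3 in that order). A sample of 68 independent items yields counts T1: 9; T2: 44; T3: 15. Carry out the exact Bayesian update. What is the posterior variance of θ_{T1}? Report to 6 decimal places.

The Dirichlet prior is conjugate to the Multinomial likelihood: each posterior αⱼ = prior αⱼ + observed count nⱼ.
Posterior concentration: (14.84, 49.16, 17.69), total = 81.69.
Var[θ_j] = α_j(Σα−α_j)/((Σα)²(Σα+1)) = 14.84·66.85/(81.69²·82.69) = 0.001798.

0.001798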